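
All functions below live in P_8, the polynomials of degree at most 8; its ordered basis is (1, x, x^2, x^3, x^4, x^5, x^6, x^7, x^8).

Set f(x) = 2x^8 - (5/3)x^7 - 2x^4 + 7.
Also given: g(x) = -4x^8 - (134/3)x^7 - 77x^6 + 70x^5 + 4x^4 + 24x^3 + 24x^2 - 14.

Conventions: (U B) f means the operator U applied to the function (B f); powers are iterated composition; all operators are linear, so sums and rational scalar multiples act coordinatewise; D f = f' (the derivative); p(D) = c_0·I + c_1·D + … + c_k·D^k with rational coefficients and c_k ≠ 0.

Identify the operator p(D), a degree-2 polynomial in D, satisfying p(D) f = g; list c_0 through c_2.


p(D) = -2·I − 3·D − D^2, i.e. c_0 = -2, c_1 = -3, c_2 = -1

D^0 f = 2x^8 - (5/3)x^7 - 2x^4 + 7
D^1 f = 16x^7 - (35/3)x^6 - 8x^3
D^2 f = 112x^6 - 70x^5 - 24x^2
matching coefficients of g against c_0 f + c_1 Df + … from the top degree down determines the c_i
solution: c_0 = -2, c_1 = -3, c_2 = -1


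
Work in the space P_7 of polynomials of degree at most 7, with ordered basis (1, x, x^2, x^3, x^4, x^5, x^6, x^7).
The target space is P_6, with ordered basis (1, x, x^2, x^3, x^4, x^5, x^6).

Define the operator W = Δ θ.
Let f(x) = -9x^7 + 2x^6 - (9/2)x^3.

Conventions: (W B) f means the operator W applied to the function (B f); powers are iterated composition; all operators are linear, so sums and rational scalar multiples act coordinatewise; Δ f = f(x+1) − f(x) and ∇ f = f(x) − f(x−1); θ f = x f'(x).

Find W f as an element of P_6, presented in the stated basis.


the result is g(x) = -441x^6 - 1251x^5 - 2025x^4 - 1965x^3 - (2367/2)x^2 - (819/2)x - 129/2

θ f = -63x^7 + 12x^6 - (27/2)x^3
Δ θ f = -441x^6 - 1251x^5 - 2025x^4 - 1965x^3 - (2367/2)x^2 - (819/2)x - 129/2


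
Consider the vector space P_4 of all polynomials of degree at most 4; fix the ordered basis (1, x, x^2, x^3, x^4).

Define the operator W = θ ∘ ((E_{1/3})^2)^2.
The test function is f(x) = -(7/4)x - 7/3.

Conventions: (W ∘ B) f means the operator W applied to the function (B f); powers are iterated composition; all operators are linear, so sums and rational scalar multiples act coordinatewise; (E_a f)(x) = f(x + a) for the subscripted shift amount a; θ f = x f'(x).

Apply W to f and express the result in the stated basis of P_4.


E_{1/3} f = -(7/4)x - 35/12
E_{1/3} E_{1/3} f = -(7/4)x - 7/2
E_{1/3} (E_{1/3})^2 f = -(7/4)x - 49/12
E_{1/3} E_{1/3} (E_{1/3})^2 f = -(7/4)x - 14/3
θ ((E_{1/3})^2)^2 f = -(7/4)x

the result is g(x) = -(7/4)x


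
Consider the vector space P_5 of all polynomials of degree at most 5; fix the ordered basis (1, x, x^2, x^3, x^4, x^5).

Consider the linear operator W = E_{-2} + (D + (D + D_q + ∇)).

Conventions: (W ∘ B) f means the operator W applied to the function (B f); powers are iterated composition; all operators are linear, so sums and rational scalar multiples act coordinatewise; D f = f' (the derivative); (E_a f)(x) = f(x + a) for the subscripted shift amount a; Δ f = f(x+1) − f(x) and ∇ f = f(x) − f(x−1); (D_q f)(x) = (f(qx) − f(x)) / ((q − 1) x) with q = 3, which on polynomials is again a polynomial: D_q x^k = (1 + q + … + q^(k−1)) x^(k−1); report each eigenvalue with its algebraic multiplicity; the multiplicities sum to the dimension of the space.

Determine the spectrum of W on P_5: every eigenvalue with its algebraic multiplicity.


image of 1: 1
image of x: x + 2
image of x^2: x^2 + 6x + 3
image of x^3: x^3 + 16x^2 + 9x - 7
image of x^4: x^4 + 44x^3 + 18x^2 - 28x + 15
image of x^5: x^5 + 126x^4 + 30x^3 - 70x^2 + 75x - 31
the matrix is upper triangular; its diagonal is (1, 1, 1, 1, 1, 1)
for a triangular matrix the eigenvalues are the diagonal entries, with algebraic multiplicity their repetition count

λ = 1 (multiplicity 6)


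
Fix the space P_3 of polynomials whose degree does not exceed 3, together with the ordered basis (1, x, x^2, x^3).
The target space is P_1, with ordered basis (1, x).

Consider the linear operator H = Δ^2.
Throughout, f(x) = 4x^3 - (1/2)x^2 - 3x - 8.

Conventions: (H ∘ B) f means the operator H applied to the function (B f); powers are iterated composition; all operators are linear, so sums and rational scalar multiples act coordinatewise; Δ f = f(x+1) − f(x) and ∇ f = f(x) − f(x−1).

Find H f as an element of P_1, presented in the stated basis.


Δ f = 12x^2 + 11x + 1/2
Δ Δ f = 24x + 23

g(x) = 24x + 23


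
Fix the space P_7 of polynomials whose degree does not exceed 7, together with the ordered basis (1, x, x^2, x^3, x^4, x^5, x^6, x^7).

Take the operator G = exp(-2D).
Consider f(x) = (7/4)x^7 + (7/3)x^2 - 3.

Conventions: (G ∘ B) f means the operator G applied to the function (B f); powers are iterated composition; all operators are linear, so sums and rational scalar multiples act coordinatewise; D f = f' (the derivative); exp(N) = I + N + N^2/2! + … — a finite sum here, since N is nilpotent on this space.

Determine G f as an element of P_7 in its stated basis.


order-1 term: -(49/2)x^6 - (28/3)x
order-2 term: 147x^5 + 28/3
order-3 term: -490x^4
order-4 term: 980x^3
order-5 term: -1176x^2
order-6 term: 784x
order-7 term: -224
the series for exp(-2D) f terminates at order 7
exp(-2D) f = (7/4)x^7 - (49/2)x^6 + 147x^5 - 490x^4 + 980x^3 - (3521/3)x^2 + (2324/3)x - 653/3

g(x) = (7/4)x^7 - (49/2)x^6 + 147x^5 - 490x^4 + 980x^3 - (3521/3)x^2 + (2324/3)x - 653/3


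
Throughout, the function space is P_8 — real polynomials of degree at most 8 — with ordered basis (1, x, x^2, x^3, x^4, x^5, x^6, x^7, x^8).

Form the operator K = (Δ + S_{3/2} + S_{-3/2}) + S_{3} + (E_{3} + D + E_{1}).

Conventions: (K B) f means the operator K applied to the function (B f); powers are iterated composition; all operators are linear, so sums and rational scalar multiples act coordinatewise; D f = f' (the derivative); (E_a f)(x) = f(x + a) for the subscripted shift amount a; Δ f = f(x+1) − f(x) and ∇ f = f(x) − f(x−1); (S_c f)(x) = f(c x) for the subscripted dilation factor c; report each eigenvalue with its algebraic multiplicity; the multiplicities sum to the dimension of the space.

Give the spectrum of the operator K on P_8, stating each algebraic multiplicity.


image of 1: 5
image of x: 5x + 6
image of x^2: (31/2)x^2 + 12x + 11
image of x^3: 29x^3 + 18x^2 + 33x + 29
image of x^4: (745/8)x^4 + 24x^3 + 66x^2 + 116x + 83
image of x^5: 245x^5 + 30x^4 + 110x^3 + 290x^2 + 415x + 245
image of x^6: (24121/32)x^6 + 36x^5 + 165x^4 + 580x^3 + 1245x^2 + 1470x + 731
image of x^7: 2189x^7 + 42x^6 + 231x^5 + 1015x^4 + 2905x^3 + 5145x^2 + 5117x + 2189
image of x^8: (846625/128)x^8 + 48x^7 + 308x^6 + 1624x^5 + 5810x^4 + 13720x^3 + 20468x^2 + 17512x + 6563
the matrix is upper triangular; its diagonal is (5, 5, 31/2, 29, 745/8, 245, 24121/32, 2189, 846625/128)
for a triangular matrix the eigenvalues are the diagonal entries, with algebraic multiplicity their repetition count

λ = 5 (multiplicity 2), λ = 31/2 (multiplicity 1), λ = 29 (multiplicity 1), λ = 745/8 (multiplicity 1), λ = 245 (multiplicity 1), λ = 24121/32 (multiplicity 1), λ = 2189 (multiplicity 1), λ = 846625/128 (multiplicity 1)


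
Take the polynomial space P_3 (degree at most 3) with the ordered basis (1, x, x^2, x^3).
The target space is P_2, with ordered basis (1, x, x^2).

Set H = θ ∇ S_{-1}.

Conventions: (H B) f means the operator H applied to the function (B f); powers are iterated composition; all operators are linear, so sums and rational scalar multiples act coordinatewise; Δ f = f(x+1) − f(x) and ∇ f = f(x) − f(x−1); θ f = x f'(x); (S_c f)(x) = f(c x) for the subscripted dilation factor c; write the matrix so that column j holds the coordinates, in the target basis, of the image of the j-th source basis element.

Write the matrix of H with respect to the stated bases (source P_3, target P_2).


the matrix is [[0, 0, 0, 0]; [0, 0, 2, 3]; [0, 0, 0, -6]] (rows listed top to bottom)

image of 1: 0
image of x: 0
image of x^2: 2x
image of x^3: -6x^2 + 3x
each image's coordinates form column j of the matrix


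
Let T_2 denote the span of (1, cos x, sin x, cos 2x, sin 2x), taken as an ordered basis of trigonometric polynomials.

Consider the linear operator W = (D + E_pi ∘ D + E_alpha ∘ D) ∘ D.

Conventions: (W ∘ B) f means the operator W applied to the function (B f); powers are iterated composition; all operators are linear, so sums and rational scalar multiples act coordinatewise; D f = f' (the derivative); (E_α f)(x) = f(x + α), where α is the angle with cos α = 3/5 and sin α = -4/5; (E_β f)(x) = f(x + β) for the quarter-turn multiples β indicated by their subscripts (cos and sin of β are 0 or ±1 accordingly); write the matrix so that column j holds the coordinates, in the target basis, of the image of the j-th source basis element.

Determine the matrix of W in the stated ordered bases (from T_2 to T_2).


the matrix is [[0, 0, 0, 0, 0]; [0, -3/5, 4/5, 0, 0]; [0, -4/5, -3/5, 0, 0]; [0, 0, 0, -172/25, 96/25]; [0, 0, 0, -96/25, -172/25]] (rows listed top to bottom)

image of 1: 0
image of cos x: -(3/5)cos x - (4/5)sin x
image of sin x: (4/5)cos x - (3/5)sin x
image of cos 2x: -(172/25)cos 2x - (96/25)sin 2x
image of sin 2x: (96/25)cos 2x - (172/25)sin 2x
each image's coordinates form column j of the matrix


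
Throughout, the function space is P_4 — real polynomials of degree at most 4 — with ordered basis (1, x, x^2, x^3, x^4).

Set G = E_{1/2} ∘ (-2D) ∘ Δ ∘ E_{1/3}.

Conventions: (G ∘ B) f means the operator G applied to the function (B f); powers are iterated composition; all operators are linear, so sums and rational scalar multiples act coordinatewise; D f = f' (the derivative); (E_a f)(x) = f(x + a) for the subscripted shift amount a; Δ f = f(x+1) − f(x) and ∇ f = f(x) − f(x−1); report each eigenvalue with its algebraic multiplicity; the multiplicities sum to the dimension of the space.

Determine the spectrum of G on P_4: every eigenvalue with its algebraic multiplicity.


image of 1: 0
image of x: 0
image of x^2: -4
image of x^3: -12x - 16
image of x^4: -24x^2 - 64x - 134/3
the matrix is upper triangular; its diagonal is (0, 0, 0, 0, 0)
for a triangular matrix the eigenvalues are the diagonal entries, with algebraic multiplicity their repetition count

λ = 0 (multiplicity 5)


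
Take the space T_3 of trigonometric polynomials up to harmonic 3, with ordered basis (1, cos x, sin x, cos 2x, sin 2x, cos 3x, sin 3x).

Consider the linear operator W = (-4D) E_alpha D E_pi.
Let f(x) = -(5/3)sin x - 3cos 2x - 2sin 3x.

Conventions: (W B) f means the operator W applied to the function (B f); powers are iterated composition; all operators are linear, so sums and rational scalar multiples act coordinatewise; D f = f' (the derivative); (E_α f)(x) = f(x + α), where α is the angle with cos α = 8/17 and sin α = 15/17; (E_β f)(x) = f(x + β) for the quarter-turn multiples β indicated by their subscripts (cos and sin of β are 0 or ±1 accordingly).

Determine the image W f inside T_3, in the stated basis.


E_pi f = (5/3)sin x - 3cos 2x + 2sin 3x
D E_pi f = (5/3)cos x + 6sin 2x + 6cos 3x
E_alpha D E_pi f = (40/51)cos x - (25/17)sin x + (1440/289)cos 2x - (966/289)sin 2x - (29328/4913)cos 3x + (2970/4913)sin 3x
D (E_alpha D) E_pi f = -(25/17)cos x - (40/51)sin x - (1932/289)cos 2x - (2880/289)sin 2x + (8910/4913)cos 3x + (87984/4913)sin 3x
(-4D) (E_alpha D) E_pi f = (100/17)cos x + (160/51)sin x + (7728/289)cos 2x + (11520/289)sin 2x - (35640/4913)cos 3x - (351936/4913)sin 3x

the image equals g(x) = (100/17)cos x + (160/51)sin x + (7728/289)cos 2x + (11520/289)sin 2x - (35640/4913)cos 3x - (351936/4913)sin 3x


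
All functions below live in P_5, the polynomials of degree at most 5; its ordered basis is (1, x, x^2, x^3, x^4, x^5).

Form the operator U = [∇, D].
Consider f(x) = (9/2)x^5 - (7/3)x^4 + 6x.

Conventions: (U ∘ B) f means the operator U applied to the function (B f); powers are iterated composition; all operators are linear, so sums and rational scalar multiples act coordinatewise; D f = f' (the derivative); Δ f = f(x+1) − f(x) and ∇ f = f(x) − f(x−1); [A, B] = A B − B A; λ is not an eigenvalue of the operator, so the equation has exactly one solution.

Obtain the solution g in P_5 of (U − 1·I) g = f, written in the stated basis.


write g with unknown coordinates in the stated basis and equate coefficients in (U − 1·I) g = f
solving from the highest basis element down gives g = -(9/2)x^5 + (7/3)x^4 - 6x
check: U g = 0
so U g − 1·g = (9/2)x^5 - (7/3)x^4 + 6x = f ✓

the result is g(x) = -(9/2)x^5 + (7/3)x^4 - 6x


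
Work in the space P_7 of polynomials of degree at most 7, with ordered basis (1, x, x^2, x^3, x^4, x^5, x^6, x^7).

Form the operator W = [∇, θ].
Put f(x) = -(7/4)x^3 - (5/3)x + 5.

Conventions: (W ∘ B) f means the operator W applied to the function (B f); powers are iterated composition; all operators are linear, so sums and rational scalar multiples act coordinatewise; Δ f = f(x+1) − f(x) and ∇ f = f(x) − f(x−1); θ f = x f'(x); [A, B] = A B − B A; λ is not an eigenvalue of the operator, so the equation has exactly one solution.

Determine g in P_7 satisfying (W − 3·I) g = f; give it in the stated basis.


g(x) = (7/12)x^3 + (7/12)x^2 - (2/9)x - 167/108

write g with unknown coordinates in the stated basis and equate coefficients in (W − 3·I) g = f
solving from the highest basis element down gives g = (7/12)x^3 + (7/12)x^2 - (2/9)x - 167/108
check: W g = (7/4)x^2 - (7/3)x + 13/36
so W g − 3·g = -(7/4)x^3 - (5/3)x + 5 = f ✓


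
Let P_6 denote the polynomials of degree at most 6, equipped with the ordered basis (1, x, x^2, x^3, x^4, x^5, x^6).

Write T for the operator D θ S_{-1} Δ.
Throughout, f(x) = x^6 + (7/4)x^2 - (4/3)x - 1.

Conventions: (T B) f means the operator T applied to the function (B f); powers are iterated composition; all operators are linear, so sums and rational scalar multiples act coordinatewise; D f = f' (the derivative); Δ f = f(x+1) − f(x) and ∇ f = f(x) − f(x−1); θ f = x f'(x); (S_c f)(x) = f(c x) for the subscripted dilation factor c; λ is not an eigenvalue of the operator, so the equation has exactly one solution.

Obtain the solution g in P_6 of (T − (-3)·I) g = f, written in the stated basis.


write g with unknown coordinates in the stated basis and equate coefficients in (T − (-3)·I) g = f
solving from the highest basis element down gives g = (1/3)x^6 + (50/3)x^4 - (80/3)x^3 + (2647/12)x^2 - (304/9)x + 2573/18
check: T g = -50x^4 + 80x^3 - 660x^2 + 100x - 2579/6
so T g − (-3)·g = x^6 + (7/4)x^2 - (4/3)x - 1 = f ✓

g(x) = (1/3)x^6 + (50/3)x^4 - (80/3)x^3 + (2647/12)x^2 - (304/9)x + 2573/18


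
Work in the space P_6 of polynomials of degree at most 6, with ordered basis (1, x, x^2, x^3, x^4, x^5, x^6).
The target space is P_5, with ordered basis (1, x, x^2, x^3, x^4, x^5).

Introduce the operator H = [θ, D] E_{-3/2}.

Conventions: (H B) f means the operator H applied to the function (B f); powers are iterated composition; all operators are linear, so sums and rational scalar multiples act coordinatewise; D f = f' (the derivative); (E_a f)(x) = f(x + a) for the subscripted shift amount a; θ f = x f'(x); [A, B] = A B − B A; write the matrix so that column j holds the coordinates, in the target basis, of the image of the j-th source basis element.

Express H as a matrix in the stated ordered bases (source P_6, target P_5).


image of 1: 0
image of x: -1
image of x^2: -2x + 3
image of x^3: -3x^2 + 9x - 27/4
image of x^4: -4x^3 + 18x^2 - 27x + 27/2
image of x^5: -5x^4 + 30x^3 - (135/2)x^2 + (135/2)x - 405/16
image of x^6: -6x^5 + 45x^4 - 135x^3 + (405/2)x^2 - (1215/8)x + 729/16
each image's coordinates form column j of the matrix

the matrix is [[0, -1, 3, -27/4, 27/2, -405/16, 729/16]; [0, 0, -2, 9, -27, 135/2, -1215/8]; [0, 0, 0, -3, 18, -135/2, 405/2]; [0, 0, 0, 0, -4, 30, -135]; [0, 0, 0, 0, 0, -5, 45]; [0, 0, 0, 0, 0, 0, -6]] (rows listed top to bottom)


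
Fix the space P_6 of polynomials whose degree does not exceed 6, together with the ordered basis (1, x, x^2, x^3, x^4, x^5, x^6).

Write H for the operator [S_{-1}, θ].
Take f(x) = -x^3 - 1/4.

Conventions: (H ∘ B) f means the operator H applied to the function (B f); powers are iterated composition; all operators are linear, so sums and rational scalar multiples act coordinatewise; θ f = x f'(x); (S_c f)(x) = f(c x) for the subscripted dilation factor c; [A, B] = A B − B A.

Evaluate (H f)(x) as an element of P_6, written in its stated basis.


θ f = -3x^3
S_{-1} θ f = 3x^3
S_{-1} f = x^3 - 1/4
θ S_{-1} f = 3x^3
[S_{-1}, θ] f = 0

g(x) = 0


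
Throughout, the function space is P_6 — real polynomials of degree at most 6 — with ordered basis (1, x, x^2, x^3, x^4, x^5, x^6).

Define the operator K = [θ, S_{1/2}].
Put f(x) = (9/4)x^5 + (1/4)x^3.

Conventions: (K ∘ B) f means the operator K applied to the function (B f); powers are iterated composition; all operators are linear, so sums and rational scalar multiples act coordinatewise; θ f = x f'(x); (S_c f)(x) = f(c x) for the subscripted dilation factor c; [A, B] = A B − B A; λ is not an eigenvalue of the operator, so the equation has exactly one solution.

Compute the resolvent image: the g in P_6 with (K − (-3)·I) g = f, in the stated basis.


write g with unknown coordinates in the stated basis and equate coefficients in (K − (-3)·I) g = f
solving from the highest basis element down gives g = (3/4)x^5 + (1/12)x^3
check: K g = 0
so K g − (-3)·g = (9/4)x^5 + (1/4)x^3 = f ✓

the image equals g(x) = (3/4)x^5 + (1/12)x^3


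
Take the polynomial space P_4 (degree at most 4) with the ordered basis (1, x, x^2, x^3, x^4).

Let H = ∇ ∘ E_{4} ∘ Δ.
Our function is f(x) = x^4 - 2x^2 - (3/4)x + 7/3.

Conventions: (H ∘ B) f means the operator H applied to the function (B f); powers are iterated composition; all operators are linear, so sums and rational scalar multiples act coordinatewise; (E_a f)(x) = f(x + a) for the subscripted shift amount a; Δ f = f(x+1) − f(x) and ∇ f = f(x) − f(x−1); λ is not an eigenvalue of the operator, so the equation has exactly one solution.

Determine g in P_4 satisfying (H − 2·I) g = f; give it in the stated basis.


the image equals g(x) = -(1/2)x^4 - 2x^2 - (189/8)x - 155/3

write g with unknown coordinates in the stated basis and equate coefficients in (H − 2·I) g = f
solving from the highest basis element down gives g = -(1/2)x^4 - 2x^2 - (189/8)x - 155/3
check: H g = -6x^2 - 48x - 101
so H g − 2·g = x^4 - 2x^2 - (3/4)x + 7/3 = f ✓


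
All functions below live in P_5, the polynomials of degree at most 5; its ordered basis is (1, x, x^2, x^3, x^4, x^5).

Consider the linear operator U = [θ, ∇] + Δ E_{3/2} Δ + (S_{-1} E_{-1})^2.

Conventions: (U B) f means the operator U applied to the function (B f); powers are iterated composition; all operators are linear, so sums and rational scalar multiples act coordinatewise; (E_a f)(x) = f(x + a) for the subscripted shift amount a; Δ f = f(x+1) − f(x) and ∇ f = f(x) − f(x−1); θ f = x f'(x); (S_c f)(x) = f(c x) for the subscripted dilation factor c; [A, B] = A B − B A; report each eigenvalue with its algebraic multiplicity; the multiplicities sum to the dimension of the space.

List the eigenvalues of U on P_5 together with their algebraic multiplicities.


image of 1: 1
image of x: x - 1
image of x^2: x^2 - 2x + 4
image of x^3: x^3 - 3x^2 + 12x + 12
image of x^4: x^4 - 4x^3 + 24x^2 + 48x + 81
image of x^5: x^5 - 5x^4 + 40x^3 + 120x^2 + 405x + 665/2
the matrix is upper triangular; its diagonal is (1, 1, 1, 1, 1, 1)
for a triangular matrix the eigenvalues are the diagonal entries, with algebraic multiplicity their repetition count

λ = 1 (multiplicity 6)


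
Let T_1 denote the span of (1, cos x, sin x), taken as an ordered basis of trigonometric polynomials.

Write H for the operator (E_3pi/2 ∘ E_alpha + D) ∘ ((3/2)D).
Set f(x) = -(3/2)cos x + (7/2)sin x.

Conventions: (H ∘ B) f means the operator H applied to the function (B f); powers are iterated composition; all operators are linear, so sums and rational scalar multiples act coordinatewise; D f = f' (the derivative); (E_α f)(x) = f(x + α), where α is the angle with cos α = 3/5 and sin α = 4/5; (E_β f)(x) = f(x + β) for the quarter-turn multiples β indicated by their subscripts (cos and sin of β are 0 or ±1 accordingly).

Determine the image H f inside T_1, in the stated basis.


D f = (7/2)cos x + (3/2)sin x
((3/2)D) f = (21/4)cos x + (9/4)sin x
E_alpha ((3/2)D) f = (99/20)cos x - (57/20)sin x
E_3pi/2 E_alpha ((3/2)D) f = (57/20)cos x + (99/20)sin x
D ((3/2)D) f = (9/4)cos x - (21/4)sin x
(E_3pi/2 ∘ E_alpha + D) ((3/2)D) f = (51/10)cos x - (3/10)sin x

the result is g(x) = (51/10)cos x - (3/10)sin x


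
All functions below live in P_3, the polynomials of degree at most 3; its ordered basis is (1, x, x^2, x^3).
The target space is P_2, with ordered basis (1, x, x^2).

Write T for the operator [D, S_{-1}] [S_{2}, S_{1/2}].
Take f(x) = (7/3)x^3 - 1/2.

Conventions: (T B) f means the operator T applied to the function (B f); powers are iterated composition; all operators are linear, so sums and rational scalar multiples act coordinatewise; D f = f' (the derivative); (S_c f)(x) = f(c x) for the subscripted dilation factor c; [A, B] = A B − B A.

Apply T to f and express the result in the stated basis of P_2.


S_{1/2} f = (7/24)x^3 - 1/2
S_{2} S_{1/2} f = (7/3)x^3 - 1/2
S_{2} f = (56/3)x^3 - 1/2
S_{1/2} S_{2} f = (7/3)x^3 - 1/2
[S_{2}, S_{1/2}] f = 0
S_{-1} [S_{2}, S_{1/2}] f = 0
D S_{-1} [S_{2}, S_{1/2}] f = 0
D [S_{2}, S_{1/2}] f = 0
S_{-1} D [S_{2}, S_{1/2}] f = 0
[D, S_{-1}] [S_{2}, S_{1/2}] f = 0

the result is g(x) = 0


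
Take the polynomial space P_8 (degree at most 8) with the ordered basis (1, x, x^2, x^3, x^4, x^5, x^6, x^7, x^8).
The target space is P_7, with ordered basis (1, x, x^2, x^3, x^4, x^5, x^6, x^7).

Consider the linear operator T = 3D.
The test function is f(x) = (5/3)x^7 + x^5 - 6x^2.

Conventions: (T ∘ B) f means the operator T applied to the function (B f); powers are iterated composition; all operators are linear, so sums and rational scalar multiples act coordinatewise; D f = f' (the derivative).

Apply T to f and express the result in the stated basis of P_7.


D f = (35/3)x^6 + 5x^4 - 12x
(3D) f = 35x^6 + 15x^4 - 36x

the result is g(x) = 35x^6 + 15x^4 - 36x


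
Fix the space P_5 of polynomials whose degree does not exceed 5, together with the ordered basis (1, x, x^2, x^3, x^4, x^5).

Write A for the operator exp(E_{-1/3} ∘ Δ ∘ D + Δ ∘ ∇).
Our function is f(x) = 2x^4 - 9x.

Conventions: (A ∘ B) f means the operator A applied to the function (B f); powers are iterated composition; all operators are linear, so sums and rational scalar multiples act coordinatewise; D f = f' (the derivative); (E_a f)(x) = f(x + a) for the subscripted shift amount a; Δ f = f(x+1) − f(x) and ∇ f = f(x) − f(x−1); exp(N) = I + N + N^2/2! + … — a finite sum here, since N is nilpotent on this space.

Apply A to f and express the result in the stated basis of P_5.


the result is g(x) = 2x^4 + 48x^2 - x + 308/3

order-1 term: 48x^2 + 8x + 20/3
order-2 term: 96
the series for exp(E_{-1/3} ∘ Δ ∘ D + Δ ∘ ∇) f terminates at order 2
exp(E_{-1/3} ∘ Δ ∘ D + Δ ∘ ∇) f = 2x^4 + 48x^2 - x + 308/3


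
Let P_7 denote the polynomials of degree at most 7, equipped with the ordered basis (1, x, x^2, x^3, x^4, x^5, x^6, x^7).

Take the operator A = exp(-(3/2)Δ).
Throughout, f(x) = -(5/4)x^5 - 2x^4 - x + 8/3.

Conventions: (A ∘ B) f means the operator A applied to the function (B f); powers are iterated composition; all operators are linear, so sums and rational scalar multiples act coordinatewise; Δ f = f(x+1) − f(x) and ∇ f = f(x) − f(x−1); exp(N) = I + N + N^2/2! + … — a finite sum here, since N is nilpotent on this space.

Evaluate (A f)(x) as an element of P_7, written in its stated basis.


the image equals g(x) = -(5/4)x^5 + (59/8)x^4 + (21/8)x^3 - (519/16)x^2 - (649/64)x + 6685/384

order-1 term: (75/8)x^4 + (123/4)x^3 + (147/4)x^2 + (171/8)x + 51/8
order-2 term: -(225/8)x^3 - (891/8)x^2 - (2439/16)x - 1179/16
order-3 term: (675/16)x^2 + (2457/16)x + 4671/32
order-4 term: -(2025/64)x - 2349/32
order-5 term: 1215/128
the series for exp(-(3/2)Δ) f terminates at order 5
exp(-(3/2)Δ) f = -(5/4)x^5 + (59/8)x^4 + (21/8)x^3 - (519/16)x^2 - (649/64)x + 6685/384


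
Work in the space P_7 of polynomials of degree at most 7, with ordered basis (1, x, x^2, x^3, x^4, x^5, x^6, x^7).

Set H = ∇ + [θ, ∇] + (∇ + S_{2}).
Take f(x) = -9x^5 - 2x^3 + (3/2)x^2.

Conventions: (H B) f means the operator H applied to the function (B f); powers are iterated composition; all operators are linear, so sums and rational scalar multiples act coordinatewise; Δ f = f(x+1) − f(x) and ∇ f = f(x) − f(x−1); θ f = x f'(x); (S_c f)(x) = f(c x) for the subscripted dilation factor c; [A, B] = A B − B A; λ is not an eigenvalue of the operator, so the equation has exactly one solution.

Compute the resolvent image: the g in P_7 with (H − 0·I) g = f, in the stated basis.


write g with unknown coordinates in the stated basis and equate coefficients in (H − 0·I) g = f
solving from the highest basis element down gives g = -(9/32)x^5 + (45/512)x^4 - (301/1024)x^3 - (441/4096)x^2 + (6921/4096)x - 12301/4096
check: H g = -9x^5 - 2x^3 + (3/2)x^2
so H g − 0·g = -9x^5 - 2x^3 + (3/2)x^2 = f ✓

the image equals g(x) = -(9/32)x^5 + (45/512)x^4 - (301/1024)x^3 - (441/4096)x^2 + (6921/4096)x - 12301/4096


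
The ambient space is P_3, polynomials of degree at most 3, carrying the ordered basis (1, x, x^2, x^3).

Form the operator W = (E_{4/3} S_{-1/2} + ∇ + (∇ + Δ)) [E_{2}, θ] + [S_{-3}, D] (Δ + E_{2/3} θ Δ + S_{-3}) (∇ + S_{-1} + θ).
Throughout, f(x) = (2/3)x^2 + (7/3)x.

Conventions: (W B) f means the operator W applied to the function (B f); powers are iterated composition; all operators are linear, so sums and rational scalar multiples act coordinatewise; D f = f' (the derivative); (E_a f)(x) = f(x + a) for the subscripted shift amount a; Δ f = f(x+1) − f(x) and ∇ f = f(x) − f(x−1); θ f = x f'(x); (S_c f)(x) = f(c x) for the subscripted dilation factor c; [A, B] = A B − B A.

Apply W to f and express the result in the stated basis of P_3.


θ f = (4/3)x^2 + (7/3)x
E_{2} θ f = (4/3)x^2 + (23/3)x + 10
E_{2} f = (2/3)x^2 + 5x + 22/3
θ E_{2} f = (4/3)x^2 + 5x
[E_{2}, θ] f = (8/3)x + 10
S_{-1/2} [E_{2}, θ] f = -(4/3)x + 10
E_{4/3} S_{-1/2} [E_{2}, θ] f = -(4/3)x + 74/9
∇ [E_{2}, θ] f = 8/3
∇ [E_{2}, θ] f = 8/3
Δ [E_{2}, θ] f = 8/3
(∇ + Δ) [E_{2}, θ] f = 16/3
(E_{4/3} S_{-1/2} + ∇ + (∇ + Δ)) [E_{2}, θ] f = -(4/3)x + 146/9
∇ f = (4/3)x + 5/3
S_{-1} f = (2/3)x^2 - (7/3)x
θ f = (4/3)x^2 + (7/3)x
(∇ + S_{-1} + θ) f = 2x^2 + (4/3)x + 5/3
Δ (∇ + S_{-1} + θ) f = 4x + 10/3
Δ (∇ + S_{-1} + θ) f = 4x + 10/3
θ Δ (∇ + S_{-1} + θ) f = 4x
E_{2/3} θ Δ (∇ + S_{-1} + θ) f = 4x + 8/3
S_{-3} (∇ + S_{-1} + θ) f = 18x^2 - 4x + 5/3
(Δ + E_{2/3} θ Δ + S_{-3}) (∇ + S_{-1} + θ) f = 18x^2 + 4x + 23/3
D (Δ + E_{2/3} θ Δ + S_{-3}) (∇ + S_{-1} + θ) f = 36x + 4
S_{-3} D (Δ + E_{2/3} θ Δ + S_{-3}) (∇ + S_{-1} + θ) f = -108x + 4
S_{-3} (Δ + E_{2/3} θ Δ + S_{-3}) (∇ + S_{-1} + θ) f = 162x^2 - 12x + 23/3
D S_{-3} (Δ + E_{2/3} θ Δ + S_{-3}) (∇ + S_{-1} + θ) f = 324x - 12
[S_{-3}, D] (Δ + E_{2/3} θ Δ + S_{-3}) (∇ + S_{-1} + θ) f = -432x + 16
((E_{4/3} S_{-1/2} + ∇ + (∇ + Δ)) [E_{2}, θ] + [S_{-3}, D] (Δ + E_{2/3} θ Δ + S_{-3}) (∇ + S_{-1} + θ)) f = -(1300/3)x + 290/9

the result is g(x) = -(1300/3)x + 290/9


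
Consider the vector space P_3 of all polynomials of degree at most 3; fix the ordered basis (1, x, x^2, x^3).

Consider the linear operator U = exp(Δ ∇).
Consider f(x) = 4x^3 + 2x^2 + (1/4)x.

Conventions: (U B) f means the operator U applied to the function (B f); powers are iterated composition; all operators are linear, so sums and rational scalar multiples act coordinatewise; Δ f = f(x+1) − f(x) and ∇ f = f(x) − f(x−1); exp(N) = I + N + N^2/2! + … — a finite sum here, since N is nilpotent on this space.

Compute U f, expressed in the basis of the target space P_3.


order-1 term: 24x + 4
the series for exp(Δ ∇) f terminates at order 1
exp(Δ ∇) f = 4x^3 + 2x^2 + (97/4)x + 4

g(x) = 4x^3 + 2x^2 + (97/4)x + 4


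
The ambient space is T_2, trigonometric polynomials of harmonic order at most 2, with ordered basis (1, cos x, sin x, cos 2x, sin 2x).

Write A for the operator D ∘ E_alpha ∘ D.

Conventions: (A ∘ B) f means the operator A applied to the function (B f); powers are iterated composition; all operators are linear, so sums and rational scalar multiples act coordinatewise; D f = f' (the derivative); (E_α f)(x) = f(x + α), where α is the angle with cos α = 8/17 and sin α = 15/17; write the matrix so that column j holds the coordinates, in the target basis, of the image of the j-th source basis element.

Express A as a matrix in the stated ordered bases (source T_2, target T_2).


the matrix is [[0, 0, 0, 0, 0]; [0, -8/17, -15/17, 0, 0]; [0, 15/17, -8/17, 0, 0]; [0, 0, 0, 644/289, -960/289]; [0, 0, 0, 960/289, 644/289]] (rows listed top to bottom)

image of 1: 0
image of cos x: -(8/17)cos x + (15/17)sin x
image of sin x: -(15/17)cos x - (8/17)sin x
image of cos 2x: (644/289)cos 2x + (960/289)sin 2x
image of sin 2x: -(960/289)cos 2x + (644/289)sin 2x
each image's coordinates form column j of the matrix


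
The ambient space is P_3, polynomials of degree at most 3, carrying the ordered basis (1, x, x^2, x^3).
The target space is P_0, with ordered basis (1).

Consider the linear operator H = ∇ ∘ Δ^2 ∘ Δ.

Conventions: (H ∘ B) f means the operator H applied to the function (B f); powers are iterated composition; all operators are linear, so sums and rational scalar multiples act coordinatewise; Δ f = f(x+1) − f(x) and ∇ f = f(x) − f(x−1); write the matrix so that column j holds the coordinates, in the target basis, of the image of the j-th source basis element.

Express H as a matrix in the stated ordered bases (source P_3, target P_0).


the matrix is [[0, 0, 0, 0]] (rows listed top to bottom)

image of 1: 0
image of x: 0
image of x^2: 0
image of x^3: 0
each image's coordinates form column j of the matrix


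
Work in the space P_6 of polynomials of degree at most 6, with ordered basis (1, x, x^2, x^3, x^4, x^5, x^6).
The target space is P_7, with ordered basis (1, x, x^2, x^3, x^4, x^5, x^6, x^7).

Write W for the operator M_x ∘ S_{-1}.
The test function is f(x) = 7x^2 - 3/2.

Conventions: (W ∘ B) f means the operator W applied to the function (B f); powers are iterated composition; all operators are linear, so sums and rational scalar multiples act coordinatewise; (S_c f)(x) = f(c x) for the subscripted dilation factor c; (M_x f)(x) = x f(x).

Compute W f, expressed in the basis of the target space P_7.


S_{-1} f = 7x^2 - 3/2
M_x S_{-1} f = 7x^3 - (3/2)x

the result is g(x) = 7x^3 - (3/2)x


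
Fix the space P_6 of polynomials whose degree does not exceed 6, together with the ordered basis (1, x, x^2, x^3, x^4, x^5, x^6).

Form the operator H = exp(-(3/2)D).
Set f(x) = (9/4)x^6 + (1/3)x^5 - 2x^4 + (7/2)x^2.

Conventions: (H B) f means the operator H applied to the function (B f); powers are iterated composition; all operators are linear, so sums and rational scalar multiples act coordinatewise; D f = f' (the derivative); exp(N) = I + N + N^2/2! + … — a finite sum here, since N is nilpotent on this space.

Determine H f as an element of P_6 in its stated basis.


the image equals g(x) = (9/4)x^6 - (239/12)x^5 + (1143/16)x^4 - (1059/8)x^3 + (8711/64)x^2 - (4965/64)x + 5337/256

order-1 term: -(81/4)x^5 - (5/2)x^4 + 12x^3 - (21/2)x
order-2 term: (1215/16)x^4 + (15/2)x^3 - 27x^2 + 63/8
order-3 term: -(1215/8)x^3 - (45/4)x^2 + 27x
order-4 term: (10935/64)x^2 + (135/16)x - 81/8
order-5 term: -(6561/64)x - 81/32
order-6 term: 6561/256
the series for exp(-(3/2)D) f terminates at order 6
exp(-(3/2)D) f = (9/4)x^6 - (239/12)x^5 + (1143/16)x^4 - (1059/8)x^3 + (8711/64)x^2 - (4965/64)x + 5337/256


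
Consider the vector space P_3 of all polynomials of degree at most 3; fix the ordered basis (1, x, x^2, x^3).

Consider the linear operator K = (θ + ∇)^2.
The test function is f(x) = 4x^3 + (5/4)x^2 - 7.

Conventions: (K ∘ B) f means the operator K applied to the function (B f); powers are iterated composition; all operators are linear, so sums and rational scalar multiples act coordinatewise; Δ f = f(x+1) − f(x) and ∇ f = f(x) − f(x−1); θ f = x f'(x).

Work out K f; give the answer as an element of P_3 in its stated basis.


g(x) = 36x^3 + 65x^2 - (33/2)x - 12

θ f = 12x^3 + (5/2)x^2
∇ f = 12x^2 - (19/2)x + 11/4
(θ + ∇) f = 12x^3 + (29/2)x^2 - (19/2)x + 11/4
θ (θ + ∇) f = 36x^3 + 29x^2 - (19/2)x
∇ (θ + ∇) f = 36x^2 - 7x - 12
(θ + ∇) (θ + ∇) f = 36x^3 + 65x^2 - (33/2)x - 12


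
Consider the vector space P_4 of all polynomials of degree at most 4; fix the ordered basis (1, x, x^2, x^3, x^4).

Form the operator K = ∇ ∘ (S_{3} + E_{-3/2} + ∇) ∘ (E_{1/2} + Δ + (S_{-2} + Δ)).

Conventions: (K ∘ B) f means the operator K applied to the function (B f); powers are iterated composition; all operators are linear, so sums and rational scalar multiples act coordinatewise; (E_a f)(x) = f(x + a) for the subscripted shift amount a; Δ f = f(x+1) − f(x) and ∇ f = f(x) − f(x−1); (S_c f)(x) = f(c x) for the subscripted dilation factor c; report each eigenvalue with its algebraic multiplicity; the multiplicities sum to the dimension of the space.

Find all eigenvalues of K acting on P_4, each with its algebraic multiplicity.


image of 1: 0
image of x: -4
image of x^2: 100x - 35
image of x^3: -588x^2 + 759x - 1153/4
image of x^4: 5576x^3 - 7626x^2 + 5333x - 1499
the matrix is upper triangular; its diagonal is (0, 0, 0, 0, 0)
for a triangular matrix the eigenvalues are the diagonal entries, with algebraic multiplicity their repetition count

λ = 0 (multiplicity 5)


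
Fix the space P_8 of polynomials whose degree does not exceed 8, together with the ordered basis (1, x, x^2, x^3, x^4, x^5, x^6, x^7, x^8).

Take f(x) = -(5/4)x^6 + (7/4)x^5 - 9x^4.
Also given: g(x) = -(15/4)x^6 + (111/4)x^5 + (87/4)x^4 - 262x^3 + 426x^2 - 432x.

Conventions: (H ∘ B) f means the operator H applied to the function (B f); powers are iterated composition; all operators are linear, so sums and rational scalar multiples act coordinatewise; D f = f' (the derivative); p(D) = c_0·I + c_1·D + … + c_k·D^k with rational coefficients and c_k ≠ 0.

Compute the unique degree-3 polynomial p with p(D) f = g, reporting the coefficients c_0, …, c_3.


D^0 f = -(5/4)x^6 + (7/4)x^5 - 9x^4
D^1 f = -(15/2)x^5 + (35/4)x^4 - 36x^3
D^2 f = -(75/2)x^4 + 35x^3 - 108x^2
D^3 f = -150x^3 + 105x^2 - 216x
matching coefficients of g against c_0 f + c_1 Df + … from the top degree down determines the c_i
solution: c_0 = 3, c_1 = -3, c_2 = -2, c_3 = 2

c_0 = 3, c_1 = -3, c_2 = -2, c_3 = 2


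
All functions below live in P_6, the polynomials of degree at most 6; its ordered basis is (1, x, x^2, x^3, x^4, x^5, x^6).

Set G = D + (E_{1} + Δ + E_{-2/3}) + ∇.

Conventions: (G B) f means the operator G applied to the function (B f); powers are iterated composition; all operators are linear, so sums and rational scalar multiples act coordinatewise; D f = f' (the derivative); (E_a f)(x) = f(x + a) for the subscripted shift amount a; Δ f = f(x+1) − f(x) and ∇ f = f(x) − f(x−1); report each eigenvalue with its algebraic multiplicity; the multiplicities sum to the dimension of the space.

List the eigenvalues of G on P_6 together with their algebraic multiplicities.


image of 1: 2
image of x: 2x + 10/3
image of x^2: 2x^2 + (20/3)x + 13/9
image of x^3: 2x^3 + 10x^2 + (13/3)x + 73/27
image of x^4: 2x^4 + (40/3)x^3 + (26/3)x^2 + (292/27)x + 97/81
image of x^5: 2x^5 + (50/3)x^4 + (130/9)x^3 + (730/27)x^2 + (485/81)x + 697/243
image of x^6: 2x^6 + 20x^5 + (65/3)x^4 + (1460/27)x^3 + (485/27)x^2 + (1394/81)x + 793/729
the matrix is upper triangular; its diagonal is (2, 2, 2, 2, 2, 2, 2)
for a triangular matrix the eigenvalues are the diagonal entries, with algebraic multiplicity their repetition count

λ = 2 (multiplicity 7)


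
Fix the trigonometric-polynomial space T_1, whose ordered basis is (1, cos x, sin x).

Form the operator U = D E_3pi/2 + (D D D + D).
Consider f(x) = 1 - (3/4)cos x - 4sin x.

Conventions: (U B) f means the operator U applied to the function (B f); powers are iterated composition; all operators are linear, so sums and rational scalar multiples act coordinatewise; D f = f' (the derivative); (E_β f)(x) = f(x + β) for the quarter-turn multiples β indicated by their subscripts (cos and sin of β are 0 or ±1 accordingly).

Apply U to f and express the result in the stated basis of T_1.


E_3pi/2 f = 1 + 4cos x - (3/4)sin x
D E_3pi/2 f = -(3/4)cos x - 4sin x
D f = -4cos x + (3/4)sin x
D D f = (3/4)cos x + 4sin x
D D D f = 4cos x - (3/4)sin x
D f = -4cos x + (3/4)sin x
(D D D + D) f = 0
(D E_3pi/2 + (D D D + D)) f = -(3/4)cos x - 4sin x

the image equals g(x) = -(3/4)cos x - 4sin x


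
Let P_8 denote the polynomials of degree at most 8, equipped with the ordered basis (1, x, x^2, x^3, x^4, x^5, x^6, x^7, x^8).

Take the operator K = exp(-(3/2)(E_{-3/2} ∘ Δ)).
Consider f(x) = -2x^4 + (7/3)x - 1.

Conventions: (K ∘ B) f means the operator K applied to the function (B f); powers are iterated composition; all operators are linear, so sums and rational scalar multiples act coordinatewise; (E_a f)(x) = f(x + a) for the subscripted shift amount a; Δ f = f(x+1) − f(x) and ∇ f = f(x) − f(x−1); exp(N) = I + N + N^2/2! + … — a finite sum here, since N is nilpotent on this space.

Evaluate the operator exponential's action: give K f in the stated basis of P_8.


order-1 term: 12x^3 - 36x^2 + 39x - 37/2
order-2 term: -27x^2 + 108x - 225/2
order-3 term: 27x - 81
order-4 term: -81/8
the series for exp(-(3/2)(E_{-3/2} ∘ Δ)) f terminates at order 4
exp(-(3/2)(E_{-3/2} ∘ Δ)) f = -2x^4 + 12x^3 - 63x^2 + (529/3)x - 1785/8

the result is g(x) = -2x^4 + 12x^3 - 63x^2 + (529/3)x - 1785/8


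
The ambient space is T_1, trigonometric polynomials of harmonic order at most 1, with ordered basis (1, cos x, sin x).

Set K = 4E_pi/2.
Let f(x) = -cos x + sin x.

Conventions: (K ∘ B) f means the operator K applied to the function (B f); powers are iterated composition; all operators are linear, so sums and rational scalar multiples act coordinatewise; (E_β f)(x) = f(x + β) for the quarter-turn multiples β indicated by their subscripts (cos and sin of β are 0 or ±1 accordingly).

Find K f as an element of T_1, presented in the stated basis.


g(x) = 4cos x + 4sin x

E_pi/2 f = cos x + sin x
(4E_pi/2) f = 4cos x + 4sin x


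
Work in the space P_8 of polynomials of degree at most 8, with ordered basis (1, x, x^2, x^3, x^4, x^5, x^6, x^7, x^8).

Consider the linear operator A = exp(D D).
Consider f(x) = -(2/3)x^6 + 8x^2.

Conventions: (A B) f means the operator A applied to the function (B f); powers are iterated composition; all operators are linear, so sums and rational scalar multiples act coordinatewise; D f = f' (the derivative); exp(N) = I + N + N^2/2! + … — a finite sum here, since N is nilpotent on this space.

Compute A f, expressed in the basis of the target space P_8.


order-1 term: -20x^4 + 16
order-2 term: -120x^2
order-3 term: -80
the series for exp(D D) f terminates at order 3
exp(D D) f = -(2/3)x^6 - 20x^4 - 112x^2 - 64

g(x) = -(2/3)x^6 - 20x^4 - 112x^2 - 64


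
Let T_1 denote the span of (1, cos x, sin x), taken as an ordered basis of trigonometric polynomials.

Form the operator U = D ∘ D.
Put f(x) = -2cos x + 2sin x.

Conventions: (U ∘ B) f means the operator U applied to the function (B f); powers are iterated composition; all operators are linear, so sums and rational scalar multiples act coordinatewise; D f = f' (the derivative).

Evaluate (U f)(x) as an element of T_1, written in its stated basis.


g(x) = 2cos x - 2sin x

D f = 2cos x + 2sin x
D D f = 2cos x - 2sin x
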